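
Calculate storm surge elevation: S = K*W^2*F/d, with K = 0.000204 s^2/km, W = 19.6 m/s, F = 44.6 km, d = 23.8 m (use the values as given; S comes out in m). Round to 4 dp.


S = K * W^2 * F / d
W^2 = 19.6^2 = 384.16
S = 0.000204 * 384.16 * 44.6 / 23.8
Numerator = 0.000204 * 384.16 * 44.6 = 3.495241
S = 3.495241 / 23.8 = 0.1469 m

0.1469


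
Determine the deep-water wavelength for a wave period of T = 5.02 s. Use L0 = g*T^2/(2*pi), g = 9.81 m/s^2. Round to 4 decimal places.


L0 = g * T^2 / (2 * pi)
L0 = 9.81 * 5.02^2 / (2 * pi)
L0 = 9.81 * 25.2004 / 6.28319
L0 = 247.2159 / 6.28319
L0 = 39.3456 m

39.3456


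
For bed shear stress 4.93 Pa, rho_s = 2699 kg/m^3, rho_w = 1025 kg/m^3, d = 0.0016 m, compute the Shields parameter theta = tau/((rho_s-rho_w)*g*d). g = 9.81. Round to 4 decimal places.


theta = tau / ((rho_s - rho_w) * g * d)
rho_s - rho_w = 2699 - 1025 = 1674
Denominator = 1674 * 9.81 * 0.0016 = 26.275104
theta = 4.93 / 26.275104
theta = 0.1876

0.1876


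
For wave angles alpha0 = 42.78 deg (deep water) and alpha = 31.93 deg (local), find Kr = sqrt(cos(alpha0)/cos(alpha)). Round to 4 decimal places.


Kr = sqrt(cos(alpha0) / cos(alpha))
cos(42.78) = 0.733967
cos(31.93) = 0.848695
Kr = sqrt(0.733967 / 0.848695)
Kr = sqrt(0.864818)
Kr = 0.9300

0.9300


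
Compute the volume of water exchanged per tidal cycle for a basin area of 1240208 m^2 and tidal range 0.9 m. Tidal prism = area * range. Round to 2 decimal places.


Tidal prism = Area * Tidal range
P = 1240208 * 0.9
P = 1116187.20 m^3

1116187.20


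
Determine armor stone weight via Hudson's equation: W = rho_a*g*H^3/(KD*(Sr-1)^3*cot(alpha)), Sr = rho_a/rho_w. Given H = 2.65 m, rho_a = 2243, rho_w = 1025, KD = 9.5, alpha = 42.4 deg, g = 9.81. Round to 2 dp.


Sr = rho_a / rho_w = 2243 / 1025 = 2.188293
(Sr - 1) = 1.188293
(Sr - 1)^3 = 1.677916
cot(42.4) = 1 / tan(42.4) = 1 / 0.913125 = 1.095140
Numerator = 2243 * 9.81 * 2.65^3 = 409483.0249
Denominator = 9.5 * 1.677916 * 1.095140 = 17.456751
W = 409483.0249 / 17.456751
W = 23457.00 N

23457.00


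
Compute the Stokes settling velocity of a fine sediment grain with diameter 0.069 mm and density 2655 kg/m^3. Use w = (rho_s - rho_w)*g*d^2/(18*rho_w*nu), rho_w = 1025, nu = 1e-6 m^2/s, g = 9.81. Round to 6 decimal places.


w = (rho_s - rho_w) * g * d^2 / (18 * rho_w * nu)
d = 0.069 mm = 0.000069 m
rho_s - rho_w = 2655 - 1025 = 1630
Numerator = 1630 * 9.81 * (0.000069)^2 = 0.000076129818
Denominator = 18 * 1025 * 1e-6 = 0.018450
w = 0.004126 m/s

0.004126


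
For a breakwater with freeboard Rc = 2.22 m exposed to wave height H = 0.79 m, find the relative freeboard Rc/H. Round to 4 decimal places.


Relative freeboard = Rc / H
= 2.22 / 0.79
= 2.8101

2.8101


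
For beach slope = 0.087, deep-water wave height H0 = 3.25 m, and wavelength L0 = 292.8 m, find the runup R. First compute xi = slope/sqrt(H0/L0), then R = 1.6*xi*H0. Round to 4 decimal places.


xi = slope / sqrt(H0/L0)
H0/L0 = 3.25/292.8 = 0.011100
sqrt(0.011100) = 0.105355
xi = 0.087 / 0.105355 = 0.825778
R = 1.6 * xi * H0 = 1.6 * 0.825778 * 3.25
R = 4.2940 m

4.2940


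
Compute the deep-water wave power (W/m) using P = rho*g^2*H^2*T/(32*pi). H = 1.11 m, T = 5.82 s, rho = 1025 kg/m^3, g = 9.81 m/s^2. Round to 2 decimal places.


P = rho * g^2 * H^2 * T / (32 * pi)
P = 1025 * 9.81^2 * 1.11^2 * 5.82 / (32 * pi)
P = 1025 * 96.2361 * 1.2321 * 5.82 / 100.53096
P = 7036.08 W/m

7036.08


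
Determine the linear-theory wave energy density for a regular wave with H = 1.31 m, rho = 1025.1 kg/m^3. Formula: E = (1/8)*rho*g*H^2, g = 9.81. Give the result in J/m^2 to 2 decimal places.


E = (1/8) * rho * g * H^2
E = (1/8) * 1025.1 * 9.81 * 1.31^2
E = 0.125 * 1025.1 * 9.81 * 1.7161
E = 2157.19 J/m^2

2157.19


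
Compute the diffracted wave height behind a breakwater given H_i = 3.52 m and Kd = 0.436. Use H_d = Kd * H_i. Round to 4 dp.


H_d = Kd * H_i
H_d = 0.436 * 3.52
H_d = 1.5347 m

1.5347


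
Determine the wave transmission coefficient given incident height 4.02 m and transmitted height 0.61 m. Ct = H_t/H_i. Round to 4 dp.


Ct = H_t / H_i
Ct = 0.61 / 4.02
Ct = 0.1517

0.1517


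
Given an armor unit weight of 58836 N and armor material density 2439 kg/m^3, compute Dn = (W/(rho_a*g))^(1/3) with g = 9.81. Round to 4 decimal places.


V = W / (rho_a * g)
V = 58836 / (2439 * 9.81)
V = 58836 / 23926.59
V = 2.459022 m^3
Dn = V^(1/3) = 2.459022^(1/3)
Dn = 1.3498 m

1.3498


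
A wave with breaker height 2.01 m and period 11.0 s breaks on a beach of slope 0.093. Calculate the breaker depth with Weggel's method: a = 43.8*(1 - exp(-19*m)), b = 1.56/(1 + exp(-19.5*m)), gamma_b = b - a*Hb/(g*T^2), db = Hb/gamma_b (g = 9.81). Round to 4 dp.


a = 43.8 * (1 - exp(-19 * m))
exp(-19 * 0.093) = exp(-1.7670) = 0.170845
a = 43.8 * (1 - 0.170845) = 36.317000
b = 1.56 / (1 + exp(-19.5 * m))
exp(-19.5 * 0.093) = exp(-1.8135) = 0.163082
b = 1.56 / (1 + 0.163082) = 1.341264
Hb / (g * T^2) = 2.01 / (9.81 * 11.0^2) = 2.01 / 1187.0100 = 0.00169333
gamma_b = b - a * Hb/(g*T^2) = 1.341264 - 36.317000 * 0.00169333 = 1.279767
db = Hb / gamma_b = 2.01 / 1.279767
db = 1.5706 m

1.5706


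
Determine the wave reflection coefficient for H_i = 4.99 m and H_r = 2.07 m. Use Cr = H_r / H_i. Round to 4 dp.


Cr = H_r / H_i
Cr = 2.07 / 4.99
Cr = 0.4148

0.4148


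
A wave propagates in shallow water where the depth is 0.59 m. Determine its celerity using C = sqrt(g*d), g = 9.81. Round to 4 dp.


Using the shallow-water approximation:
C = sqrt(g * d) = sqrt(9.81 * 0.59)
C = sqrt(5.7879)
C = 2.4058 m/s

2.4058


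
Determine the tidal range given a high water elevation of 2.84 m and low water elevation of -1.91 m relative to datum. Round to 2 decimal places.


Tidal range = High water - Low water
Tidal range = 2.84 - (-1.91)
Tidal range = 4.75 m

4.75


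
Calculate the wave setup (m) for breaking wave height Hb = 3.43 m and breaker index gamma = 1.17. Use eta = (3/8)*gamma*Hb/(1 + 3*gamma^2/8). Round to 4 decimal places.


eta = (3/8) * gamma * Hb / (1 + 3*gamma^2/8)
Numerator = (3/8) * 1.17 * 3.43 = 1.504912
Denominator = 1 + 3*1.17^2/8 = 1 + 0.513338 = 1.513338
eta = 1.504912 / 1.513338
eta = 0.9944 m

0.9944


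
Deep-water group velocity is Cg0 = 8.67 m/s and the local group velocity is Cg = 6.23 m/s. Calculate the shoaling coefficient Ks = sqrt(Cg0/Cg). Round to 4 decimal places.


Ks = sqrt(Cg0 / Cg)
Ks = sqrt(8.67 / 6.23)
Ks = sqrt(1.3917)
Ks = 1.1797

1.1797


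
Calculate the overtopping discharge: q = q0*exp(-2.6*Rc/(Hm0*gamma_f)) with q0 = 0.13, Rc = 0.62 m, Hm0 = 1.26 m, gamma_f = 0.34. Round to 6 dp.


q = q0 * exp(-2.6 * Rc / (Hm0 * gamma_f))
Exponent = -2.6 * 0.62 / (1.26 * 0.34)
= -2.6 * 0.62 / 0.4284
= -3.762838
exp(-3.762838) = 0.023218
q = 0.13 * 0.023218
q = 0.003018 m^3/s/m

0.003018


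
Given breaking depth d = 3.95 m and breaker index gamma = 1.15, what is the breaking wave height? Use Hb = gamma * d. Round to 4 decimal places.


Hb = gamma * d
Hb = 1.15 * 3.95
Hb = 4.5425 m

4.5425


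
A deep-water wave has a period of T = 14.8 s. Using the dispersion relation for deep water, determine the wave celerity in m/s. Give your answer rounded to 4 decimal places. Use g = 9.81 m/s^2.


We use the deep-water celerity formula:
C = g * T / (2 * pi)
C = 9.81 * 14.8 / (2 * 3.14159...)
C = 145.188000 / 6.283185
C = 23.1074 m/s

23.1074


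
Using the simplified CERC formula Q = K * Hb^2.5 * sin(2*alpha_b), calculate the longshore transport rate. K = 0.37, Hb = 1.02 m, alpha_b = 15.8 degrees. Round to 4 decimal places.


Q = K * Hb^2.5 * sin(2 * alpha_b)
Hb^2.5 = 1.02^2.5 = 1.050752
sin(2 * 15.8) = sin(31.6) = 0.523986
Q = 0.37 * 1.050752 * 0.523986
Q = 0.2037 m^3/s

0.2037


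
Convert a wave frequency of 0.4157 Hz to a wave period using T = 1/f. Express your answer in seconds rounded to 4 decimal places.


T = 1 / f
T = 1 / 0.4157
T = 2.4056 s

2.4056


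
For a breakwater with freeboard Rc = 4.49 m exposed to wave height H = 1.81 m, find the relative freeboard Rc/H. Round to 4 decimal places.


Relative freeboard = Rc / H
= 4.49 / 1.81
= 2.4807

2.4807


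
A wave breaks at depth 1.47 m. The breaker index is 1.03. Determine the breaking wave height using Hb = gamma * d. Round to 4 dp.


Hb = gamma * d
Hb = 1.03 * 1.47
Hb = 1.5141 m

1.5141


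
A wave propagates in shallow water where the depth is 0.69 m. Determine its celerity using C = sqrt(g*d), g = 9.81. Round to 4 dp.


Using the shallow-water approximation:
C = sqrt(g * d) = sqrt(9.81 * 0.69)
C = sqrt(6.7689)
C = 2.6017 m/s

2.6017


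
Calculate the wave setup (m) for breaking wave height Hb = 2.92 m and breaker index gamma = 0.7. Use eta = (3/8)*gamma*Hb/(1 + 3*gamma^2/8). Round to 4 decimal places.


eta = (3/8) * gamma * Hb / (1 + 3*gamma^2/8)
Numerator = (3/8) * 0.7 * 2.92 = 0.766500
Denominator = 1 + 3*0.7^2/8 = 1 + 0.183750 = 1.183750
eta = 0.766500 / 1.183750
eta = 0.6475 m

0.6475


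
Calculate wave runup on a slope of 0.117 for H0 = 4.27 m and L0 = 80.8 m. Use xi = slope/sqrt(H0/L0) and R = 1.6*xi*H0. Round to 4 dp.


xi = slope / sqrt(H0/L0)
H0/L0 = 4.27/80.8 = 0.052847
sqrt(0.052847) = 0.229884
xi = 0.117 / 0.229884 = 0.508953
R = 1.6 * xi * H0 = 1.6 * 0.508953 * 4.27
R = 3.4772 m

3.4772


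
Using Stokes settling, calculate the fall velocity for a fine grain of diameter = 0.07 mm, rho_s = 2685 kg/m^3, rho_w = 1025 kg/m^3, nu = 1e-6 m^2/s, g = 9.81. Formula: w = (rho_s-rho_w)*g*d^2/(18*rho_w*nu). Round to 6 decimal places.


w = (rho_s - rho_w) * g * d^2 / (18 * rho_w * nu)
d = 0.07 mm = 0.000070 m
rho_s - rho_w = 2685 - 1025 = 1660
Numerator = 1660 * 9.81 * (0.000070)^2 = 0.000079794540
Denominator = 18 * 1025 * 1e-6 = 0.018450
w = 0.004325 m/s

0.004325


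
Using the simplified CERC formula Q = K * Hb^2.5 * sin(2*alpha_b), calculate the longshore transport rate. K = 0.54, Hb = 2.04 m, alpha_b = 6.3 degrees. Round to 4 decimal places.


Q = K * Hb^2.5 * sin(2 * alpha_b)
Hb^2.5 = 2.04^2.5 = 5.943954
sin(2 * 6.3) = sin(12.6) = 0.218143
Q = 0.54 * 5.943954 * 0.218143
Q = 0.7002 m^3/s

0.7002


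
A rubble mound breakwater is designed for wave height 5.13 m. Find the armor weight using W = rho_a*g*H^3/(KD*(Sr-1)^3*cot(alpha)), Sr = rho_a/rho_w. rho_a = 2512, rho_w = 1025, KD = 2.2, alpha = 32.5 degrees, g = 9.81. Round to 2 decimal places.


Sr = rho_a / rho_w = 2512 / 1025 = 2.450732
(Sr - 1) = 1.450732
(Sr - 1)^3 = 3.053243
cot(32.5) = 1 / tan(32.5) = 1 / 0.637070 = 1.569686
Numerator = 2512 * 9.81 * 5.13^3 = 3326907.5896
Denominator = 2.2 * 3.053243 * 1.569686 = 10.543788
W = 3326907.5896 / 10.543788
W = 315532.49 N

315532.49


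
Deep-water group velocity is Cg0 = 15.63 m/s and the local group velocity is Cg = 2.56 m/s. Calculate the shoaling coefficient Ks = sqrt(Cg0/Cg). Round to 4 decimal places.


Ks = sqrt(Cg0 / Cg)
Ks = sqrt(15.63 / 2.56)
Ks = sqrt(6.1055)
Ks = 2.4709

2.4709


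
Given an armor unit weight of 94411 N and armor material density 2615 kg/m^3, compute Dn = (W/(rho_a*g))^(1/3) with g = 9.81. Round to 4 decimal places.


V = W / (rho_a * g)
V = 94411 / (2615 * 9.81)
V = 94411 / 25653.15
V = 3.680289 m^3
Dn = V^(1/3) = 3.680289^(1/3)
Dn = 1.5439 m

1.5439


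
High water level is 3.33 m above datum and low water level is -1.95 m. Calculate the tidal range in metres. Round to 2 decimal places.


Tidal range = High water - Low water
Tidal range = 3.33 - (-1.95)
Tidal range = 5.28 m

5.28


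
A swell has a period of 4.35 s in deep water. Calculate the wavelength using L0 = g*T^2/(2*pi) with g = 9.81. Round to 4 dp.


L0 = g * T^2 / (2 * pi)
L0 = 9.81 * 4.35^2 / (2 * pi)
L0 = 9.81 * 18.9225 / 6.28319
L0 = 185.6297 / 6.28319
L0 = 29.5439 m

29.5439


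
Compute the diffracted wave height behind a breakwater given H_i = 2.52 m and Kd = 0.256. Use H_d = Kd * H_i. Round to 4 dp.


H_d = Kd * H_i
H_d = 0.256 * 2.52
H_d = 0.6451 m

0.6451


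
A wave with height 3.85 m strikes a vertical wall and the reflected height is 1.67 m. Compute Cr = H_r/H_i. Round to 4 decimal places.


Cr = H_r / H_i
Cr = 1.67 / 3.85
Cr = 0.4338

0.4338


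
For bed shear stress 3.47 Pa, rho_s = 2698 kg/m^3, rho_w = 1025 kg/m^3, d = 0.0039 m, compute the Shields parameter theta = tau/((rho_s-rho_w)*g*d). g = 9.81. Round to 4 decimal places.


theta = tau / ((rho_s - rho_w) * g * d)
rho_s - rho_w = 2698 - 1025 = 1673
Denominator = 1673 * 9.81 * 0.0039 = 64.007307
theta = 3.47 / 64.007307
theta = 0.0542

0.0542


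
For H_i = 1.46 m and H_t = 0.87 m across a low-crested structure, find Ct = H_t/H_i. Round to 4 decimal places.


Ct = H_t / H_i
Ct = 0.87 / 1.46
Ct = 0.5959

0.5959


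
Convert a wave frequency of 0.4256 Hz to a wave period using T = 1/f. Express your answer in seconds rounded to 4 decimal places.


T = 1 / f
T = 1 / 0.4256
T = 2.3496 s

2.3496


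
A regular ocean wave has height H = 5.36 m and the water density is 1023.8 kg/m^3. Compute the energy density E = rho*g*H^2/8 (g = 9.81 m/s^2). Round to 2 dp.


E = (1/8) * rho * g * H^2
E = (1/8) * 1023.8 * 9.81 * 5.36^2
E = 0.125 * 1023.8 * 9.81 * 28.7296
E = 36068.14 J/m^2

36068.14


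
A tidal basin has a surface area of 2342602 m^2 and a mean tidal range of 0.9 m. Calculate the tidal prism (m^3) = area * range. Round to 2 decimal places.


Tidal prism = Area * Tidal range
P = 2342602 * 0.9
P = 2108341.80 m^3

2108341.80


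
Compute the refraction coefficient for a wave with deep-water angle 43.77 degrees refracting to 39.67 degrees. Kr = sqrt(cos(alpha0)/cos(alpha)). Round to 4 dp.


Kr = sqrt(cos(alpha0) / cos(alpha))
cos(43.77) = 0.722123
cos(39.67) = 0.769734
Kr = sqrt(0.722123 / 0.769734)
Kr = sqrt(0.938146)
Kr = 0.9686

0.9686


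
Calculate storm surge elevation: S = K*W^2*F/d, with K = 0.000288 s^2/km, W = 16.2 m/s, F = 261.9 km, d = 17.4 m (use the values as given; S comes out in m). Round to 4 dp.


S = K * W^2 * F / d
W^2 = 16.2^2 = 262.44
S = 0.000288 * 262.44 * 261.9 / 17.4
Numerator = 0.000288 * 262.44 * 261.9 = 19.795114
S = 19.795114 / 17.4 = 1.1377 m

1.1377


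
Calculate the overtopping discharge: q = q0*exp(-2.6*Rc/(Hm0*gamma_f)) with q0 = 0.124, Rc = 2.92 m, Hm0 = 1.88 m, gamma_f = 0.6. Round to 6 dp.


q = q0 * exp(-2.6 * Rc / (Hm0 * gamma_f))
Exponent = -2.6 * 2.92 / (1.88 * 0.6)
= -2.6 * 2.92 / 1.1280
= -6.730496
exp(-6.730496) = 0.001194
q = 0.124 * 0.001194
q = 0.000148 m^3/s/m

0.000148


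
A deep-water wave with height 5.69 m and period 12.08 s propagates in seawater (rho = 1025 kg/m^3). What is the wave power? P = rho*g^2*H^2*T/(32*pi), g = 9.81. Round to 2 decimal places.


P = rho * g^2 * H^2 * T / (32 * pi)
P = 1025 * 9.81^2 * 5.69^2 * 12.08 / (32 * pi)
P = 1025 * 96.2361 * 32.3761 * 12.08 / 100.53096
P = 383754.51 W/m

383754.51


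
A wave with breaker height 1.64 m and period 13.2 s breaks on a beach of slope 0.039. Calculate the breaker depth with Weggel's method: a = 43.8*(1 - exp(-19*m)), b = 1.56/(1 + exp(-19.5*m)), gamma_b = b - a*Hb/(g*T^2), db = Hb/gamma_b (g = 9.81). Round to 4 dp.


a = 43.8 * (1 - exp(-19 * m))
exp(-19 * 0.039) = exp(-0.7410) = 0.476637
a = 43.8 * (1 - 0.476637) = 22.923298
b = 1.56 / (1 + exp(-19.5 * m))
exp(-19.5 * 0.039) = exp(-0.7605) = 0.467433
b = 1.56 / (1 + 0.467433) = 1.063081
Hb / (g * T^2) = 1.64 / (9.81 * 13.2^2) = 1.64 / 1709.2944 = 0.00095946
gamma_b = b - a * Hb/(g*T^2) = 1.063081 - 22.923298 * 0.00095946 = 1.041087
db = Hb / gamma_b = 1.64 / 1.041087
db = 1.5753 m

1.5753


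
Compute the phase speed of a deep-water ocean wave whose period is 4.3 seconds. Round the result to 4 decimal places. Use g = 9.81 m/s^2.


We use the deep-water celerity formula:
C = g * T / (2 * pi)
C = 9.81 * 4.3 / (2 * 3.14159...)
C = 42.183000 / 6.283185
C = 6.7136 m/s

6.7136


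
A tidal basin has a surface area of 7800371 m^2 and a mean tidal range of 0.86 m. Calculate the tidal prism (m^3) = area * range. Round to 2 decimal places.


Tidal prism = Area * Tidal range
P = 7800371 * 0.86
P = 6708319.06 m^3

6708319.06


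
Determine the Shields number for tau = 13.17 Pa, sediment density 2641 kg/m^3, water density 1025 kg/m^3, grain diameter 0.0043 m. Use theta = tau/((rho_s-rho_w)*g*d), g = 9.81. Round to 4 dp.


theta = tau / ((rho_s - rho_w) * g * d)
rho_s - rho_w = 2641 - 1025 = 1616
Denominator = 1616 * 9.81 * 0.0043 = 68.167728
theta = 13.17 / 68.167728
theta = 0.1932

0.1932


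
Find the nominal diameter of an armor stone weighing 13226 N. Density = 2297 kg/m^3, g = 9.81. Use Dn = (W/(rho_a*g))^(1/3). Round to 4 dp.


V = W / (rho_a * g)
V = 13226 / (2297 * 9.81)
V = 13226 / 22533.57
V = 0.586946 m^3
Dn = V^(1/3) = 0.586946^(1/3)
Dn = 0.8373 m

0.8373


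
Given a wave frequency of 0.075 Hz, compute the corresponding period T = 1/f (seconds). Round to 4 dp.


T = 1 / f
T = 1 / 0.075
T = 13.3333 s

13.3333


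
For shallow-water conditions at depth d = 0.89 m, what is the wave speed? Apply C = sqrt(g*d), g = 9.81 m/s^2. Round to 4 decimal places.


Using the shallow-water approximation:
C = sqrt(g * d) = sqrt(9.81 * 0.89)
C = sqrt(8.7309)
C = 2.9548 m/s

2.9548


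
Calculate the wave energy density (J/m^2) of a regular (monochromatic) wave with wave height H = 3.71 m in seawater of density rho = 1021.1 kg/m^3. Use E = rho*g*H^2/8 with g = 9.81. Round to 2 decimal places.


E = (1/8) * rho * g * H^2
E = (1/8) * 1021.1 * 9.81 * 3.71^2
E = 0.125 * 1021.1 * 9.81 * 13.7641
E = 17234.36 J/m^2

17234.36


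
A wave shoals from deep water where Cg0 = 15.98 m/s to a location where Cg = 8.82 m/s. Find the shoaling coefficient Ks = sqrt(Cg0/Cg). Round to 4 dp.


Ks = sqrt(Cg0 / Cg)
Ks = sqrt(15.98 / 8.82)
Ks = sqrt(1.8118)
Ks = 1.3460

1.3460


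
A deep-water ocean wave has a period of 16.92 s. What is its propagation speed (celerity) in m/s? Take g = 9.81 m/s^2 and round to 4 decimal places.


We use the deep-water celerity formula:
C = g * T / (2 * pi)
C = 9.81 * 16.92 / (2 * 3.14159...)
C = 165.985200 / 6.283185
C = 26.4174 m/s

26.4174


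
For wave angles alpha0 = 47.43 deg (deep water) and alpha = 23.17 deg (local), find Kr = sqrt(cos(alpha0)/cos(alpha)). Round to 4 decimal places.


Kr = sqrt(cos(alpha0) / cos(alpha))
cos(47.43) = 0.676490
cos(23.17) = 0.919341
Kr = sqrt(0.676490 / 0.919341)
Kr = sqrt(0.735842)
Kr = 0.8578

0.8578


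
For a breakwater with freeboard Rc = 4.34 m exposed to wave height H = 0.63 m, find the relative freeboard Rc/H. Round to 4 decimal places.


Relative freeboard = Rc / H
= 4.34 / 0.63
= 6.8889

6.8889


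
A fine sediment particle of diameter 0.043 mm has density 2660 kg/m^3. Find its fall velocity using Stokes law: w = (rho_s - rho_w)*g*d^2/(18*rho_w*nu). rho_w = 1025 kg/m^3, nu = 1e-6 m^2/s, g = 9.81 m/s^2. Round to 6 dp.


w = (rho_s - rho_w) * g * d^2 / (18 * rho_w * nu)
d = 0.043 mm = 0.000043 m
rho_s - rho_w = 2660 - 1025 = 1635
Numerator = 1635 * 9.81 * (0.000043)^2 = 0.000029656758
Denominator = 18 * 1025 * 1e-6 = 0.018450
w = 0.001607 m/s

0.001607


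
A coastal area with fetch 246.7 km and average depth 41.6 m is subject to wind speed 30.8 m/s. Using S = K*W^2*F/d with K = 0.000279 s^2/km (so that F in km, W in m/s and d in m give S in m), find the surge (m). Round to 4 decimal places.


S = K * W^2 * F / d
W^2 = 30.8^2 = 948.64
S = 0.000279 * 948.64 * 246.7 / 41.6
Numerator = 0.000279 * 948.64 * 246.7 = 65.294227
S = 65.294227 / 41.6 = 1.5696 m

1.5696


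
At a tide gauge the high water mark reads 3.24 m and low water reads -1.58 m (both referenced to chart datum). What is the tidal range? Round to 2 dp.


Tidal range = High water - Low water
Tidal range = 3.24 - (-1.58)
Tidal range = 4.82 m

4.82


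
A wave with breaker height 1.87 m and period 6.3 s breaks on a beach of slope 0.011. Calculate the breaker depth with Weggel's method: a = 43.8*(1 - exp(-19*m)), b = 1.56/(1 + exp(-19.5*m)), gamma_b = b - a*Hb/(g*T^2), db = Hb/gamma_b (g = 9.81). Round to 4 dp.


a = 43.8 * (1 - exp(-19 * m))
exp(-19 * 0.011) = exp(-0.2090) = 0.811395
a = 43.8 * (1 - 0.811395) = 8.260889
b = 1.56 / (1 + exp(-19.5 * m))
exp(-19.5 * 0.011) = exp(-0.2145) = 0.806945
b = 1.56 / (1 + 0.806945) = 0.863336
Hb / (g * T^2) = 1.87 / (9.81 * 6.3^2) = 1.87 / 389.3589 = 0.00480277
gamma_b = b - a * Hb/(g*T^2) = 0.863336 - 8.260889 * 0.00480277 = 0.823661
db = Hb / gamma_b = 1.87 / 0.823661
db = 2.2704 m

2.2704


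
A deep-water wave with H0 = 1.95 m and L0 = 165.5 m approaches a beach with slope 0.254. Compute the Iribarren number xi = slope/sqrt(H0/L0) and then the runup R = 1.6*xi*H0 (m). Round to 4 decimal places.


xi = slope / sqrt(H0/L0)
H0/L0 = 1.95/165.5 = 0.011782
sqrt(0.011782) = 0.108547
xi = 0.254 / 0.108547 = 2.339998
R = 1.6 * xi * H0 = 1.6 * 2.339998 * 1.95
R = 7.3008 m

7.3008


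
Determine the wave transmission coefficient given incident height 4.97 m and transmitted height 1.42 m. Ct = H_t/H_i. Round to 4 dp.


Ct = H_t / H_i
Ct = 1.42 / 4.97
Ct = 0.2857

0.2857


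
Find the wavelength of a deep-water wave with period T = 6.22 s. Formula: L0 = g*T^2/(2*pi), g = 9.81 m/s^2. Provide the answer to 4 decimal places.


L0 = g * T^2 / (2 * pi)
L0 = 9.81 * 6.22^2 / (2 * pi)
L0 = 9.81 * 38.6884 / 6.28319
L0 = 379.5332 / 6.28319
L0 = 60.4046 m

60.4046


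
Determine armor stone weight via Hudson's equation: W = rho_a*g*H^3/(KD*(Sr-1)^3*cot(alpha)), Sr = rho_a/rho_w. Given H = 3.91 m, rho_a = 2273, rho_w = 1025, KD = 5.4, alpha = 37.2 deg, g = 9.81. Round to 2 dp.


Sr = rho_a / rho_w = 2273 / 1025 = 2.217561
(Sr - 1) = 1.217561
(Sr - 1)^3 = 1.804979
cot(37.2) = 1 / tan(37.2) = 1 / 0.759041 = 1.317451
Numerator = 2273 * 9.81 * 3.91^3 = 1332903.5213
Denominator = 5.4 * 1.804979 * 1.317451 = 12.841049
W = 1332903.5213 / 12.841049
W = 103800.20 N

103800.20


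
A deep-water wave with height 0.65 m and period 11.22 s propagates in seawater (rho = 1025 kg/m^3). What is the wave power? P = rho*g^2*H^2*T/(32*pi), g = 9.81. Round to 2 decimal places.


P = rho * g^2 * H^2 * T / (32 * pi)
P = 1025 * 9.81^2 * 0.65^2 * 11.22 / (32 * pi)
P = 1025 * 96.2361 * 0.4225 * 11.22 / 100.53096
P = 4651.38 W/m

4651.38


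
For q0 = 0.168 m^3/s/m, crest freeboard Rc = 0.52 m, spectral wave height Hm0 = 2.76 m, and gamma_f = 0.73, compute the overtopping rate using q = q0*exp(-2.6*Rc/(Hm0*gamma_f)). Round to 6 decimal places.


q = q0 * exp(-2.6 * Rc / (Hm0 * gamma_f))
Exponent = -2.6 * 0.52 / (2.76 * 0.73)
= -2.6 * 0.52 / 2.0148
= -0.671034
exp(-0.671034) = 0.511180
q = 0.168 * 0.511180
q = 0.085878 m^3/s/m

0.085878


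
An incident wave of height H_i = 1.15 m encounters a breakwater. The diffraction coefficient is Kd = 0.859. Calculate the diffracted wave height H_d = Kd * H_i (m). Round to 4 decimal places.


H_d = Kd * H_i
H_d = 0.859 * 1.15
H_d = 0.9879 m

0.9879


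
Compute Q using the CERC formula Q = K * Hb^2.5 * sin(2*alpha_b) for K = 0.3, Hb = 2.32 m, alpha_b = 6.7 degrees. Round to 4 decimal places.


Q = K * Hb^2.5 * sin(2 * alpha_b)
Hb^2.5 = 2.32^2.5 = 8.198227
sin(2 * 6.7) = sin(13.4) = 0.231748
Q = 0.3 * 8.198227 * 0.231748
Q = 0.5700 m^3/s

0.5700


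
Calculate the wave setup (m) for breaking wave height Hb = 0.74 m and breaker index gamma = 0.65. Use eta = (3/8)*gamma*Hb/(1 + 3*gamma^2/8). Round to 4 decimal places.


eta = (3/8) * gamma * Hb / (1 + 3*gamma^2/8)
Numerator = (3/8) * 0.65 * 0.74 = 0.180375
Denominator = 1 + 3*0.65^2/8 = 1 + 0.158438 = 1.158438
eta = 0.180375 / 1.158438
eta = 0.1557 m

0.1557


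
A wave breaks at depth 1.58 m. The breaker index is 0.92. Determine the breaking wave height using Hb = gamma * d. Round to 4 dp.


Hb = gamma * d
Hb = 0.92 * 1.58
Hb = 1.4536 m

1.4536


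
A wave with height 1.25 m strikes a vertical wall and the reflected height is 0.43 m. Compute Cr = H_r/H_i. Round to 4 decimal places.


Cr = H_r / H_i
Cr = 0.43 / 1.25
Cr = 0.3440

0.3440


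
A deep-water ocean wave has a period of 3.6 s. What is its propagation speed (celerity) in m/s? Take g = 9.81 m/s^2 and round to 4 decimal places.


We use the deep-water celerity formula:
C = g * T / (2 * pi)
C = 9.81 * 3.6 / (2 * 3.14159...)
C = 35.316000 / 6.283185
C = 5.6207 m/s

5.6207


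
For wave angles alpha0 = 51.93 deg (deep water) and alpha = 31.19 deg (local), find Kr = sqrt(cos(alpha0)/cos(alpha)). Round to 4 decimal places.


Kr = sqrt(cos(alpha0) / cos(alpha))
cos(51.93) = 0.616624
cos(31.19) = 0.855455
Kr = sqrt(0.616624 / 0.855455)
Kr = sqrt(0.720814)
Kr = 0.8490

0.8490


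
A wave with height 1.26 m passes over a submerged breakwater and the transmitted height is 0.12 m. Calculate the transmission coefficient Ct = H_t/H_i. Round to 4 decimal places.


Ct = H_t / H_i
Ct = 0.12 / 1.26
Ct = 0.0952

0.0952


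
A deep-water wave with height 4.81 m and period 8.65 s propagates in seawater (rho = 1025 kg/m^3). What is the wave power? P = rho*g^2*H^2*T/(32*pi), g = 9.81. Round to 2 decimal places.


P = rho * g^2 * H^2 * T / (32 * pi)
P = 1025 * 9.81^2 * 4.81^2 * 8.65 / (32 * pi)
P = 1025 * 96.2361 * 23.1361 * 8.65 / 100.53096
P = 196366.90 W/m

196366.90


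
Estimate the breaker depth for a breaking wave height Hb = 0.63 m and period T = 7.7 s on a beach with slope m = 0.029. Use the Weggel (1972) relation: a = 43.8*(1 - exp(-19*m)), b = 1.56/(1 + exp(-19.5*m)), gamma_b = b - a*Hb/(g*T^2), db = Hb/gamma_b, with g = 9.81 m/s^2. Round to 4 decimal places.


a = 43.8 * (1 - exp(-19 * m))
exp(-19 * 0.029) = exp(-0.5510) = 0.576373
a = 43.8 * (1 - 0.576373) = 18.554856
b = 1.56 / (1 + exp(-19.5 * m))
exp(-19.5 * 0.029) = exp(-0.5655) = 0.568076
b = 1.56 / (1 + 0.568076) = 0.994850
Hb / (g * T^2) = 0.63 / (9.81 * 7.7^2) = 0.63 / 581.6349 = 0.00108315
gamma_b = b - a * Hb/(g*T^2) = 0.994850 - 18.554856 * 0.00108315 = 0.974752
db = Hb / gamma_b = 0.63 / 0.974752
db = 0.6463 m

0.6463


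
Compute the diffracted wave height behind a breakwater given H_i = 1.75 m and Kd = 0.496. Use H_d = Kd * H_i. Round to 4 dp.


H_d = Kd * H_i
H_d = 0.496 * 1.75
H_d = 0.8680 m

0.8680


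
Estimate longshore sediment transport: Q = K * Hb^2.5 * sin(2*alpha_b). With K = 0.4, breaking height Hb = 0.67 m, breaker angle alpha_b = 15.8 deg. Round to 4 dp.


Q = K * Hb^2.5 * sin(2 * alpha_b)
Hb^2.5 = 0.67^2.5 = 0.367440
sin(2 * 15.8) = sin(31.6) = 0.523986
Q = 0.4 * 0.367440 * 0.523986
Q = 0.0770 m^3/s

0.0770


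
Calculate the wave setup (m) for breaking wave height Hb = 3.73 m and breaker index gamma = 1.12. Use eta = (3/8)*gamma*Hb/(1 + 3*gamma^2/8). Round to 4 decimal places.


eta = (3/8) * gamma * Hb / (1 + 3*gamma^2/8)
Numerator = (3/8) * 1.12 * 3.73 = 1.566600
Denominator = 1 + 3*1.12^2/8 = 1 + 0.470400 = 1.470400
eta = 1.566600 / 1.470400
eta = 1.0654 m

1.0654


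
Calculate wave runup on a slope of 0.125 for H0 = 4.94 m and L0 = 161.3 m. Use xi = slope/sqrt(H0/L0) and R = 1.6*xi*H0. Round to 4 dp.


xi = slope / sqrt(H0/L0)
H0/L0 = 4.94/161.3 = 0.030626
sqrt(0.030626) = 0.175003
xi = 0.125 / 0.175003 = 0.714272
R = 1.6 * xi * H0 = 1.6 * 0.714272 * 4.94
R = 5.6456 m

5.6456


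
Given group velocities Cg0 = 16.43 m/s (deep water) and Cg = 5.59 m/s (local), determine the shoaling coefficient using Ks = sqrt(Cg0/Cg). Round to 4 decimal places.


Ks = sqrt(Cg0 / Cg)
Ks = sqrt(16.43 / 5.59)
Ks = sqrt(2.9392)
Ks = 1.7144

1.7144


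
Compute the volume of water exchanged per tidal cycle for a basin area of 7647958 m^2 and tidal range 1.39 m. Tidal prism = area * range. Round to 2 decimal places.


Tidal prism = Area * Tidal range
P = 7647958 * 1.39
P = 10630661.62 m^3

10630661.62


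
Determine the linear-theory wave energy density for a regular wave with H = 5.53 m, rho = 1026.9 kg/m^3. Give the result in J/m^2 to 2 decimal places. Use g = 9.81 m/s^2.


E = (1/8) * rho * g * H^2
E = (1/8) * 1026.9 * 9.81 * 5.53^2
E = 0.125 * 1026.9 * 9.81 * 30.5809
E = 38508.57 J/m^2

38508.57


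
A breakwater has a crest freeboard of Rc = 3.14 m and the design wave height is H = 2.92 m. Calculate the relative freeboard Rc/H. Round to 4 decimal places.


Relative freeboard = Rc / H
= 3.14 / 2.92
= 1.0753

1.0753


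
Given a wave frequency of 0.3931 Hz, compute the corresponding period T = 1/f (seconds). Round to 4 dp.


T = 1 / f
T = 1 / 0.3931
T = 2.5439 s

2.5439


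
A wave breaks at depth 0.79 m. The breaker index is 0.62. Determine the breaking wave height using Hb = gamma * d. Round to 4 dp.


Hb = gamma * d
Hb = 0.62 * 0.79
Hb = 0.4898 m

0.4898


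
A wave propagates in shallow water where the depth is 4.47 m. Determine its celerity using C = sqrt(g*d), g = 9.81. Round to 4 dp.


Using the shallow-water approximation:
C = sqrt(g * d) = sqrt(9.81 * 4.47)
C = sqrt(43.8507)
C = 6.6220 m/s

6.6220


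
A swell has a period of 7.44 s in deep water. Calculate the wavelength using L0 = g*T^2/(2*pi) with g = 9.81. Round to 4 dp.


L0 = g * T^2 / (2 * pi)
L0 = 9.81 * 7.44^2 / (2 * pi)
L0 = 9.81 * 55.3536 / 6.28319
L0 = 543.0188 / 6.28319
L0 = 86.4241 m

86.4241


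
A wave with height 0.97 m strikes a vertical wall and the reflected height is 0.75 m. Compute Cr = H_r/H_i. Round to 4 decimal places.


Cr = H_r / H_i
Cr = 0.75 / 0.97
Cr = 0.7732

0.7732


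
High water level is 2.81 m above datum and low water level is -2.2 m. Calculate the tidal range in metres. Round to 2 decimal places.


Tidal range = High water - Low water
Tidal range = 2.81 - (-2.2)
Tidal range = 5.01 m

5.01


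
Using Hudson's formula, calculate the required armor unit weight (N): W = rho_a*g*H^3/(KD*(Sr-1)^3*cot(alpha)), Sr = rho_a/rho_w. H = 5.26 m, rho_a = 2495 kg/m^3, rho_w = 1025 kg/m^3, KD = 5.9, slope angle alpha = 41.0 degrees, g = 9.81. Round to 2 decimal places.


Sr = rho_a / rho_w = 2495 / 1025 = 2.434146
(Sr - 1) = 1.434146
(Sr - 1)^3 = 2.949717
cot(41.0) = 1 / tan(41.0) = 1 / 0.869287 = 1.150368
Numerator = 2495 * 9.81 * 5.26^3 = 3562023.5776
Denominator = 5.9 * 2.949717 * 1.150368 = 20.020244
W = 3562023.5776 / 20.020244
W = 177921.09 N

177921.09


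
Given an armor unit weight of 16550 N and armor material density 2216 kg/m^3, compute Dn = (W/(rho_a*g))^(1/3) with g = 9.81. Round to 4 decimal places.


V = W / (rho_a * g)
V = 16550 / (2216 * 9.81)
V = 16550 / 21738.96
V = 0.761306 m^3
Dn = V^(1/3) = 0.761306^(1/3)
Dn = 0.9131 m

0.9131


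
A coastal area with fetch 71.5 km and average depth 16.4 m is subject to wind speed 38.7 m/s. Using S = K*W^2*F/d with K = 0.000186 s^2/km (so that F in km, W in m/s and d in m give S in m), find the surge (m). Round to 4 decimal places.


S = K * W^2 * F / d
W^2 = 38.7^2 = 1497.69
S = 0.000186 * 1497.69 * 71.5 / 16.4
Numerator = 0.000186 * 1497.69 * 71.5 = 19.917779
S = 19.917779 / 16.4 = 1.2145 m

1.2145


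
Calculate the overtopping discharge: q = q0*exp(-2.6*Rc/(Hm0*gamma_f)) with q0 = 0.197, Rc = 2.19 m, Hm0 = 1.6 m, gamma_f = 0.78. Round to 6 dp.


q = q0 * exp(-2.6 * Rc / (Hm0 * gamma_f))
Exponent = -2.6 * 2.19 / (1.6 * 0.78)
= -2.6 * 2.19 / 1.2480
= -4.562500
exp(-4.562500) = 0.010436
q = 0.197 * 0.010436
q = 0.002056 m^3/s/m

0.002056


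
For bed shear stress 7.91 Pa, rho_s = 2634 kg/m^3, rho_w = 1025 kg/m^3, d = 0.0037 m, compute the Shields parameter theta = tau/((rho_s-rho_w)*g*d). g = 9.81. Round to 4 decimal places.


theta = tau / ((rho_s - rho_w) * g * d)
rho_s - rho_w = 2634 - 1025 = 1609
Denominator = 1609 * 9.81 * 0.0037 = 58.401873
theta = 7.91 / 58.401873
theta = 0.1354

0.1354


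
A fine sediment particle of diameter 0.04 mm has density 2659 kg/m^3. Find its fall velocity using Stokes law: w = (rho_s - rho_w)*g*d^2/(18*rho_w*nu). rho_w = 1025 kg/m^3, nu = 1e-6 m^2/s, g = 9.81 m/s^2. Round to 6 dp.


w = (rho_s - rho_w) * g * d^2 / (18 * rho_w * nu)
d = 0.04 mm = 0.000040 m
rho_s - rho_w = 2659 - 1025 = 1634
Numerator = 1634 * 9.81 * (0.000040)^2 = 0.000025647264
Denominator = 18 * 1025 * 1e-6 = 0.018450
w = 0.001390 m/s

0.001390


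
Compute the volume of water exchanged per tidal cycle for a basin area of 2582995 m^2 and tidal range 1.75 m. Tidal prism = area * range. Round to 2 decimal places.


Tidal prism = Area * Tidal range
P = 2582995 * 1.75
P = 4520241.25 m^3

4520241.25


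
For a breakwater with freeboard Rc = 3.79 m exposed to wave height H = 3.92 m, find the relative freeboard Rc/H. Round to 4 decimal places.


Relative freeboard = Rc / H
= 3.79 / 3.92
= 0.9668

0.9668


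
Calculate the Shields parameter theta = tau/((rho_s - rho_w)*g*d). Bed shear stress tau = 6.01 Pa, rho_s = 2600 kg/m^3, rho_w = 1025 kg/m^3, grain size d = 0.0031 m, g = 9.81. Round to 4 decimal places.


theta = tau / ((rho_s - rho_w) * g * d)
rho_s - rho_w = 2600 - 1025 = 1575
Denominator = 1575 * 9.81 * 0.0031 = 47.897325
theta = 6.01 / 47.897325
theta = 0.1255

0.1255


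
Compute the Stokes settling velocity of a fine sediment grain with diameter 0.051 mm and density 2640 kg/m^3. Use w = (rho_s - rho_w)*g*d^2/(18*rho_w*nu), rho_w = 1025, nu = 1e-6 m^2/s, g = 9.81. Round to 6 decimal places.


w = (rho_s - rho_w) * g * d^2 / (18 * rho_w * nu)
d = 0.051 mm = 0.000051 m
rho_s - rho_w = 2640 - 1025 = 1615
Numerator = 1615 * 9.81 * (0.000051)^2 = 0.000041208033
Denominator = 18 * 1025 * 1e-6 = 0.018450
w = 0.002233 m/s

0.002233


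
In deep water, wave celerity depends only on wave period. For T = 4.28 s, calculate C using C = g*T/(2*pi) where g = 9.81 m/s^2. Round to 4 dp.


We use the deep-water celerity formula:
C = g * T / (2 * pi)
C = 9.81 * 4.28 / (2 * 3.14159...)
C = 41.986800 / 6.283185
C = 6.6824 m/s

6.6824


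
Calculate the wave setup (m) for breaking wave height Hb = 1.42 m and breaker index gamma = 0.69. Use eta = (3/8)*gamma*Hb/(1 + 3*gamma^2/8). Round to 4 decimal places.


eta = (3/8) * gamma * Hb / (1 + 3*gamma^2/8)
Numerator = (3/8) * 0.69 * 1.42 = 0.367425
Denominator = 1 + 3*0.69^2/8 = 1 + 0.178538 = 1.178538
eta = 0.367425 / 1.178538
eta = 0.3118 m

0.3118


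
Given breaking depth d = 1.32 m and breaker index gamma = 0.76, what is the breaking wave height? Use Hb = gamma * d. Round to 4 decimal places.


Hb = gamma * d
Hb = 0.76 * 1.32
Hb = 1.0032 m

1.0032


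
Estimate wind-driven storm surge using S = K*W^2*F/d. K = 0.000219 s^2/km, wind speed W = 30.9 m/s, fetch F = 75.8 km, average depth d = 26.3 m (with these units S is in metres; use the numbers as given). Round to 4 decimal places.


S = K * W^2 * F / d
W^2 = 30.9^2 = 954.81
S = 0.000219 * 954.81 * 75.8 / 26.3
Numerator = 0.000219 * 954.81 * 75.8 = 15.850037
S = 15.850037 / 26.3 = 0.6027 m

0.6027


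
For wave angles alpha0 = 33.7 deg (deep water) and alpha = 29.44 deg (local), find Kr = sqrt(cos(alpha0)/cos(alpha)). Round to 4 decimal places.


Kr = sqrt(cos(alpha0) / cos(alpha))
cos(33.7) = 0.831954
cos(29.44) = 0.870871
Kr = sqrt(0.831954 / 0.870871)
Kr = sqrt(0.955313)
Kr = 0.9774

0.9774


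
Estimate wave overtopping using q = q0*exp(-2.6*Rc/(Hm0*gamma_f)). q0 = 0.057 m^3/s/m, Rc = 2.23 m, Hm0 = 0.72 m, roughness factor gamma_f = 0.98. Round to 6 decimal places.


q = q0 * exp(-2.6 * Rc / (Hm0 * gamma_f))
Exponent = -2.6 * 2.23 / (0.72 * 0.98)
= -2.6 * 2.23 / 0.7056
= -8.217120
exp(-8.217120) = 0.000270
q = 0.057 * 0.000270
q = 0.000015 m^3/s/m

0.000015


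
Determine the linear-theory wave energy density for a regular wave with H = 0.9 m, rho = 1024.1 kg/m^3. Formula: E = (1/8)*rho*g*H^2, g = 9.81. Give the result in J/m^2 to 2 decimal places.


E = (1/8) * rho * g * H^2
E = (1/8) * 1024.1 * 9.81 * 0.9^2
E = 0.125 * 1024.1 * 9.81 * 0.8100
E = 1017.20 J/m^2

1017.20


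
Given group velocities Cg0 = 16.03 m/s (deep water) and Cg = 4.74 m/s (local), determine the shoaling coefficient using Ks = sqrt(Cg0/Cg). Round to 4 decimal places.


Ks = sqrt(Cg0 / Cg)
Ks = sqrt(16.03 / 4.74)
Ks = sqrt(3.3819)
Ks = 1.8390

1.8390


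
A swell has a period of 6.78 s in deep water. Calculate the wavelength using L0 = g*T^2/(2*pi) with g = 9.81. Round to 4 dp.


L0 = g * T^2 / (2 * pi)
L0 = 9.81 * 6.78^2 / (2 * pi)
L0 = 9.81 * 45.9684 / 6.28319
L0 = 450.9500 / 6.28319
L0 = 71.7709 m

71.7709


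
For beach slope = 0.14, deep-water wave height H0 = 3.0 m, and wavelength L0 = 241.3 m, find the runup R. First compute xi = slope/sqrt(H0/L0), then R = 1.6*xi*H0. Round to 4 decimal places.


xi = slope / sqrt(H0/L0)
H0/L0 = 3.0/241.3 = 0.012433
sqrt(0.012433) = 0.111502
xi = 0.14 / 0.111502 = 1.255585
R = 1.6 * xi * H0 = 1.6 * 1.255585 * 3.0
R = 6.0268 m

6.0268


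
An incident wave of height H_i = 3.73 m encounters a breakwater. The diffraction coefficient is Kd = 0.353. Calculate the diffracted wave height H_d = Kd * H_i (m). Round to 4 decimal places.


H_d = Kd * H_i
H_d = 0.353 * 3.73
H_d = 1.3167 m

1.3167


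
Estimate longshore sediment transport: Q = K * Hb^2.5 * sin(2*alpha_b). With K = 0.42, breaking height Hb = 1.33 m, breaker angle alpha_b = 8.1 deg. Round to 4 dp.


Q = K * Hb^2.5 * sin(2 * alpha_b)
Hb^2.5 = 1.33^2.5 = 2.039995
sin(2 * 8.1) = sin(16.2) = 0.278991
Q = 0.42 * 2.039995 * 0.278991
Q = 0.2390 m^3/s

0.2390


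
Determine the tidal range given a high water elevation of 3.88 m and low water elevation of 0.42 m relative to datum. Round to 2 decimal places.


Tidal range = High water - Low water
Tidal range = 3.88 - (0.42)
Tidal range = 3.46 m

3.46


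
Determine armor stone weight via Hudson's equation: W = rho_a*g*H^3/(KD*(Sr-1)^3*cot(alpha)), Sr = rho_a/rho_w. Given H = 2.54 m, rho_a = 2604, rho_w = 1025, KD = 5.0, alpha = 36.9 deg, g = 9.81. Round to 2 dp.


Sr = rho_a / rho_w = 2604 / 1025 = 2.540488
(Sr - 1) = 1.540488
(Sr - 1)^3 = 3.655736
cot(36.9) = 1 / tan(36.9) = 1 / 0.750821 = 1.331875
Numerator = 2604 * 9.81 * 2.54^3 = 418611.4828
Denominator = 5.0 * 3.655736 * 1.331875 = 24.344914
W = 418611.4828 / 24.344914
W = 17195.03 N

17195.03


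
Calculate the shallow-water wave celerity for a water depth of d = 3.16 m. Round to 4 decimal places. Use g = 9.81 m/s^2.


Using the shallow-water approximation:
C = sqrt(g * d) = sqrt(9.81 * 3.16)
C = sqrt(30.9996)
C = 5.5677 m/s

5.5677


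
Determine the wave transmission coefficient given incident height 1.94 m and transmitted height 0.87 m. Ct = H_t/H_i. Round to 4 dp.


Ct = H_t / H_i
Ct = 0.87 / 1.94
Ct = 0.4485

0.4485


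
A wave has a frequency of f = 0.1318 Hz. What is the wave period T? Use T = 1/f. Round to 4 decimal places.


T = 1 / f
T = 1 / 0.1318
T = 7.5873 s

7.5873


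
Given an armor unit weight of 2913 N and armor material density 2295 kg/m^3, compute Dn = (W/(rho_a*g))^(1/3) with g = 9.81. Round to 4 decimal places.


V = W / (rho_a * g)
V = 2913 / (2295 * 9.81)
V = 2913 / 22513.95
V = 0.129386 m^3
Dn = V^(1/3) = 0.129386^(1/3)
Dn = 0.5058 m

0.5058


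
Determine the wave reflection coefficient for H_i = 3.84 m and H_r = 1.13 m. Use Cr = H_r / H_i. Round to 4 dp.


Cr = H_r / H_i
Cr = 1.13 / 3.84
Cr = 0.2943

0.2943


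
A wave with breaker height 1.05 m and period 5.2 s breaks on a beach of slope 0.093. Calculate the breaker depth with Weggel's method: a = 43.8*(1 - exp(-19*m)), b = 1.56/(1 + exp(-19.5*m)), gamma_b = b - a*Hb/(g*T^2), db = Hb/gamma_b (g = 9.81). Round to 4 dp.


a = 43.8 * (1 - exp(-19 * m))
exp(-19 * 0.093) = exp(-1.7670) = 0.170845
a = 43.8 * (1 - 0.170845) = 36.317000
b = 1.56 / (1 + exp(-19.5 * m))
exp(-19.5 * 0.093) = exp(-1.8135) = 0.163082
b = 1.56 / (1 + 0.163082) = 1.341264
Hb / (g * T^2) = 1.05 / (9.81 * 5.2^2) = 1.05 / 265.2624 = 0.00395834
gamma_b = b - a * Hb/(g*T^2) = 1.341264 - 36.317000 * 0.00395834 = 1.197508
db = Hb / gamma_b = 1.05 / 1.197508
db = 0.8768 m

0.8768


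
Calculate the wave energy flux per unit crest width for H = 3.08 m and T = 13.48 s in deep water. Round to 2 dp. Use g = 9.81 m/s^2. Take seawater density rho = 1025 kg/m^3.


P = rho * g^2 * H^2 * T / (32 * pi)
P = 1025 * 9.81^2 * 3.08^2 * 13.48 / (32 * pi)
P = 1025 * 96.2361 * 9.4864 * 13.48 / 100.53096
P = 125473.89 W/m

125473.89
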